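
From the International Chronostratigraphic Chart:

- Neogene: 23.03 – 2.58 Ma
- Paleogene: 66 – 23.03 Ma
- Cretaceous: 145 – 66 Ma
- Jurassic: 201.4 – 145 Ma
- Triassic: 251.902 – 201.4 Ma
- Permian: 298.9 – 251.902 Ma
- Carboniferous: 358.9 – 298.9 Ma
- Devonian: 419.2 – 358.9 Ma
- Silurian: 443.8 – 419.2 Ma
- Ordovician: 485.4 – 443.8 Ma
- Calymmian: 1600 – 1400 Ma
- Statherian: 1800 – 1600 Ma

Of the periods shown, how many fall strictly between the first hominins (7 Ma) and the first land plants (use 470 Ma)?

The older date is 470 Ma and the younger is 7 Ma.
Periods with start < 470 and end > 7 Ma: Silurian (443.8–419.2), Devonian (419.2–358.9), Carboniferous (358.9–298.9), Permian (298.9–251.902), Triassic (251.902–201.4), Jurassic (201.4–145), Cretaceous (145–66), Paleogene (66–23.03).
That is 8 complete periods.

8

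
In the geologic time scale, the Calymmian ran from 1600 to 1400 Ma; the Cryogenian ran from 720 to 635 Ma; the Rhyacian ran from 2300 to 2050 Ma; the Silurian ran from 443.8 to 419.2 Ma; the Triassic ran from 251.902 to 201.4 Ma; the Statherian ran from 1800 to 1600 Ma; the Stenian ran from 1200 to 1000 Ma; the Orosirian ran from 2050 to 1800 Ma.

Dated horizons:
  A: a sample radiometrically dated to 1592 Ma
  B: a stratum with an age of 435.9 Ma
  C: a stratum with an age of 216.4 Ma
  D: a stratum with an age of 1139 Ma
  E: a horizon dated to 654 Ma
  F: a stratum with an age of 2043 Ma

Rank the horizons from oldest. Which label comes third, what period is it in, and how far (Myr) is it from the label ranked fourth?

D, in the Stenian; 485 million years to E

Sorted oldest-first by Ma: F (2043), A (1592), D (1139), E (654), B (435.9), C (216.4).
The third oldest is D at 1139 Ma, which lies in 1200–1000 Ma: the Stenian.
The fourth oldest is E at 654 Ma; separation = |1139 − 654| = 485 Myr.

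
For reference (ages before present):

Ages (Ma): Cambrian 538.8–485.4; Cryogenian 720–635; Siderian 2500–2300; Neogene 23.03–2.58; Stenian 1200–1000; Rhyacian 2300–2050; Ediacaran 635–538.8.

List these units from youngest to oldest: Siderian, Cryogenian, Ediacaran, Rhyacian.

Ediacaran → Cryogenian → Rhyacian → Siderian

Read off each span (Ma): Siderian 2500–2300; Cryogenian 720–635; Ediacaran 635–538.8; Rhyacian 2300–2050.
Larger Ma is older, so oldest→youngest is Siderian, Rhyacian, Cryogenian, Ediacaran; reverse it for youngest→oldest.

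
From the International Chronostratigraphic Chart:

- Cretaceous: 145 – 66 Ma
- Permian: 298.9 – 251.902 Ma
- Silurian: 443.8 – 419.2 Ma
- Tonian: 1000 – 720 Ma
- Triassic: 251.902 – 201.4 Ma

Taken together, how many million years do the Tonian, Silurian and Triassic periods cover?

Each duration: Tonian = 280; Silurian = 24.6; Triassic = 50.502.
Sum: 280 + 24.6 + 50.502 = 355.102 Myr.

355.102 million years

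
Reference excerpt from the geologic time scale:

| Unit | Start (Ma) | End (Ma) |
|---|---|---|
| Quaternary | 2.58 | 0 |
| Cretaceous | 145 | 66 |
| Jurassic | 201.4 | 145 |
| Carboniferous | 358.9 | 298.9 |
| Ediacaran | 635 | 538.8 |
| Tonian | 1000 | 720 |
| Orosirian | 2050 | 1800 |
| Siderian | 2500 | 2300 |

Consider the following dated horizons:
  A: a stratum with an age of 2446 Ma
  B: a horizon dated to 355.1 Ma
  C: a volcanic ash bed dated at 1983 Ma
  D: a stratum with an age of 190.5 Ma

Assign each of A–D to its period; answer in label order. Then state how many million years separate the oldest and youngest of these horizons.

Match each age against the start–end ranges in the excerpt: A = 2446 Ma → Siderian (2500–2300); B = 355.1 Ma → Carboniferous (358.9–298.9); C = 1983 Ma → Orosirian (2050–1800); D = 190.5 Ma → Jurassic (201.4–145).
The largest age is 2446 Ma and the smallest is 190.5 Ma; their difference is 2255.5 Myr.

A — Siderian; B — Carboniferous; C — Orosirian; D — Jurassic; span 2255.5 million years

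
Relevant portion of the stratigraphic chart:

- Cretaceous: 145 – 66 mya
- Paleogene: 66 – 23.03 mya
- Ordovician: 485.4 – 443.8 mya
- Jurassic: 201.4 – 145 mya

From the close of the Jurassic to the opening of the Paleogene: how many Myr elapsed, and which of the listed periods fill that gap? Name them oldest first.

79 million years; Cretaceous

End of Jurassic = 145 Ma; start of Paleogene = 66 Ma.
Gap = 145 − 66 = 79 Myr.
Periods wholly inside 145–66 Ma: Cretaceous (145–66).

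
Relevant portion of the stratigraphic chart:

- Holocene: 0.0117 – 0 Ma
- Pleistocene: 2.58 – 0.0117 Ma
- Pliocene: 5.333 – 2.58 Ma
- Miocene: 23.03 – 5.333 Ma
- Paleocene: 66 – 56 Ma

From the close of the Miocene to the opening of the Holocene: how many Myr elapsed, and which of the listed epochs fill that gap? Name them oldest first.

5.3213 million years; Pliocene, Pleistocene

The Miocene closes at 5.333 Ma and the Holocene opens at 0.0117 Ma, so the interval is 5.333 − 0.0117 = 5.3213 Myr.
An epoch fits inside if it starts at or after 5.333 Ma and ends at or before 0.0117 Ma; oldest first that gives Pliocene, Pleistocene.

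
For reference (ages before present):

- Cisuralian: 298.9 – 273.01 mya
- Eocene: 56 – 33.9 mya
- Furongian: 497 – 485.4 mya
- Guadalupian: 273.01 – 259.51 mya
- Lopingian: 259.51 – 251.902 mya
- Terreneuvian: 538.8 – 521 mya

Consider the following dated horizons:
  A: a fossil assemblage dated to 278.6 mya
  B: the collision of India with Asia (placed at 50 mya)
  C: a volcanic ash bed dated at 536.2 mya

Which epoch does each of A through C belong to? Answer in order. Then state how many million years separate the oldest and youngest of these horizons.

A — Cisuralian; B — Eocene; C — Terreneuvian; span 486.2 million years

A: 278.6 Ma lies in 298.9–273.01 Ma, so Cisuralian.
B: 50 Ma lies in 56–33.9 Ma, so Eocene.
C: 536.2 Ma lies in 538.8–521 Ma, so Terreneuvian.
Oldest = 536.2 Ma, youngest = 50 Ma → span 486.2 Myr.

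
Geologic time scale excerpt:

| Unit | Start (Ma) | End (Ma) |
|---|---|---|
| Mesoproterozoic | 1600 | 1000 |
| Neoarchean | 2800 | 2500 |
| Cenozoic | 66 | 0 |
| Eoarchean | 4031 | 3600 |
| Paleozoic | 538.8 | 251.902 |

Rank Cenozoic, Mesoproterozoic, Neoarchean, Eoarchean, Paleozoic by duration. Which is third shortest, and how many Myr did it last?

Neoarchean, 300 million years

Durations: Cenozoic 66; Mesoproterozoic 600; Neoarchean 300; Eoarchean 431; Paleozoic 286.898 Myr.
Sorted shortest-first: Cenozoic (66), Paleozoic (286.898), Neoarchean (300), Eoarchean (431), Mesoproterozoic (600).
The third shortest is Neoarchean at 300 Myr.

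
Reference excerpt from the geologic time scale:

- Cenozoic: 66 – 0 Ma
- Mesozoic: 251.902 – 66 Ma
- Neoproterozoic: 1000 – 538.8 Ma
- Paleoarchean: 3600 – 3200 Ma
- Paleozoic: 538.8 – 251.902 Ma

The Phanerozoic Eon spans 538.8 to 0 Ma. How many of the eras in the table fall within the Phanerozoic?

Eras inside 538.8–0 Ma: Paleozoic, Mesozoic, Cenozoic — 3 in total.

3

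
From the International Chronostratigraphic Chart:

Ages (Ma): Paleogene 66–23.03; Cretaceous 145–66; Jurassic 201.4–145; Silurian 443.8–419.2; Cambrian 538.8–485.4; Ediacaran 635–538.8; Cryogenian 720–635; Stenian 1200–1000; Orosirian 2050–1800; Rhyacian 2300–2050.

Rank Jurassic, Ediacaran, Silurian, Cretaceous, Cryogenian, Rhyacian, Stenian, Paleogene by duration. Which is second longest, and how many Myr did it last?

Durations: Jurassic 56.4; Ediacaran 96.2; Silurian 24.6; Cretaceous 79; Cryogenian 85; Rhyacian 250; Stenian 200; Paleogene 42.97 Myr.
Sorted longest-first: Rhyacian (250), Stenian (200), Ediacaran (96.2), Cryogenian (85), Cretaceous (79), Jurassic (56.4), Paleogene (42.97), Silurian (24.6).
The second longest is Stenian at 200 Myr.

Stenian, 200 million years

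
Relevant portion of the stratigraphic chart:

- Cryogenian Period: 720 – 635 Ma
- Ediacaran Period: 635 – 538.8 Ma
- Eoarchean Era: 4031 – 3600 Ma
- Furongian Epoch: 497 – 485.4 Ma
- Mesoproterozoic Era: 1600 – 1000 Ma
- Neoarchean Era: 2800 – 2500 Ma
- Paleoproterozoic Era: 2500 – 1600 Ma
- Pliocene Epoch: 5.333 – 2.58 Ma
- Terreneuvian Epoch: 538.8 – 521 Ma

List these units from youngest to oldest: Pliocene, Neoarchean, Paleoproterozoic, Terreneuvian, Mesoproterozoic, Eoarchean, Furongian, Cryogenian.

Sorting by start age (ascending Ma, since larger Ma = older): Pliocene start 5.333, Furongian start 497, Terreneuvian start 538.8, Cryogenian start 720, Mesoproterozoic start 1600, Paleoproterozoic start 2500, Neoarchean start 2800, Eoarchean start 4031.

Pliocene, Furongian, Terreneuvian, Cryogenian, Mesoproterozoic, Paleoproterozoic, Neoarchean, Eoarchean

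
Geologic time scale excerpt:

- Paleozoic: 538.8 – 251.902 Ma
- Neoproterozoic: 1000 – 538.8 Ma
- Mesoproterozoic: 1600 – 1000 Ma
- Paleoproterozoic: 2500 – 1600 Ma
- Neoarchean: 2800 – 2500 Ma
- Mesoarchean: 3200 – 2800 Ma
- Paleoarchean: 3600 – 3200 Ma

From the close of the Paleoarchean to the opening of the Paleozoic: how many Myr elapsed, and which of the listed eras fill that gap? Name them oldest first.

2661.2 million years; Mesoarchean, Neoarchean, Paleoproterozoic, Mesoproterozoic, Neoproterozoic

End of Paleoarchean = 3200 Ma; start of Paleozoic = 538.8 Ma.
Gap = 3200 − 538.8 = 2661.2 Myr.
Eras wholly inside 3200–538.8 Ma: Mesoarchean (3200–2800), Neoarchean (2800–2500), Paleoproterozoic (2500–1600), Mesoproterozoic (1600–1000), Neoproterozoic (1000–538.8).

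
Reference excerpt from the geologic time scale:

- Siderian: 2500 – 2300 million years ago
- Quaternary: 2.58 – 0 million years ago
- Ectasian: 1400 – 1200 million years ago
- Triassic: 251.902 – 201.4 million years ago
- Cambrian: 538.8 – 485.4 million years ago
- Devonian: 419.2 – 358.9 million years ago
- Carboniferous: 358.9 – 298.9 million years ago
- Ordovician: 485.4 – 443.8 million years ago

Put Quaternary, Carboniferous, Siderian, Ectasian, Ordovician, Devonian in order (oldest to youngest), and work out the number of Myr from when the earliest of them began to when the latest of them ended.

Siderian, Ectasian, Ordovician, Devonian, Carboniferous, Quaternary; total span 2500 Myr

From the excerpt: Quaternary 2.58–0; Carboniferous 358.9–298.9; Siderian 2500–2300; Ectasian 1400–1200; Ordovician 485.4–443.8; Devonian 419.2–358.9 (Ma).
Larger Ma is earlier, so the oldest is Siderian and the youngest is Quaternary; oldest to youngest: Siderian, Ectasian, Ordovician, Devonian, Carboniferous, Quaternary.
Oldest start 2500 minus youngest end 0 gives 2500 Myr overall.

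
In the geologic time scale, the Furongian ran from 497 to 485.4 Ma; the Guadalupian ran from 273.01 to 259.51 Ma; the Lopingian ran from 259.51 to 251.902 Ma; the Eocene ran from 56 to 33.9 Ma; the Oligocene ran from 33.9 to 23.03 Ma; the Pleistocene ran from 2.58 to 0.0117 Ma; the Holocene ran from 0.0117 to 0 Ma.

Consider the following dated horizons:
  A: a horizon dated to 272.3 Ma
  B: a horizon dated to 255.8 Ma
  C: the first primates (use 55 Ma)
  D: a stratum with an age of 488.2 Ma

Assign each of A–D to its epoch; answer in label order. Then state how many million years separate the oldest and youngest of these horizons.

A — Guadalupian; B — Lopingian; C — Eocene; D — Furongian; span 433.2 million years

Match each age against the start–end ranges in the excerpt: A = 272.3 Ma → Guadalupian (273.01–259.51); B = 255.8 Ma → Lopingian (259.51–251.902); C = 55 Ma → Eocene (56–33.9); D = 488.2 Ma → Furongian (497–485.4).
The largest age is 488.2 Ma and the smallest is 55 Ma; their difference is 433.2 Myr.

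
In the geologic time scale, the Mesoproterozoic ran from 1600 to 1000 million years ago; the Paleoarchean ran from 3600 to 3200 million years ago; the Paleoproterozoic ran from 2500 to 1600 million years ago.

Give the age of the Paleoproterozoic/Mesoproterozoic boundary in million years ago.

1600 million years ago

The Paleoproterozoic ends and the Mesoproterozoic begins at 1600 million years ago.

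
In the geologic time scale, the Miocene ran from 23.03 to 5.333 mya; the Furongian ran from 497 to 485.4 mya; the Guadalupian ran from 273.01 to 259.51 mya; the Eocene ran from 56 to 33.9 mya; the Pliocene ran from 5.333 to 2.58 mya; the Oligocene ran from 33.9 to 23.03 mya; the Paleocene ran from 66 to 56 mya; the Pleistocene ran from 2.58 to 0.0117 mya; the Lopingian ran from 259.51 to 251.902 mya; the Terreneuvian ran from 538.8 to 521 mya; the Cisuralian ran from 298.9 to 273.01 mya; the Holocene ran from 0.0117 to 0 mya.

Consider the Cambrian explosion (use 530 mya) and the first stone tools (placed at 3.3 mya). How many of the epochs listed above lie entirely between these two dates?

530 Ma sits inside the Terreneuvian (538.8–521) and 3.3 Ma inside the Pliocene (5.333–2.58); neither of those is wholly between the two dates.
The listed epochs lying completely between them are Furongian, Cisuralian, Guadalupian, Lopingian, Paleocene, Eocene, Oligocene, Miocene — 8 in all.

8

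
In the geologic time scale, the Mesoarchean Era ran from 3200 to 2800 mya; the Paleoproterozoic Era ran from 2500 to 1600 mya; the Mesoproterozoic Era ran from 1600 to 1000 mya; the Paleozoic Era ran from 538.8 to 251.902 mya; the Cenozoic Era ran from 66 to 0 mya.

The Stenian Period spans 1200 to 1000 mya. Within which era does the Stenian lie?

The Stenian (1200–1000 Ma) lies entirely within 1600–1000 Ma, the Mesoproterozoic Era.

Mesoproterozoic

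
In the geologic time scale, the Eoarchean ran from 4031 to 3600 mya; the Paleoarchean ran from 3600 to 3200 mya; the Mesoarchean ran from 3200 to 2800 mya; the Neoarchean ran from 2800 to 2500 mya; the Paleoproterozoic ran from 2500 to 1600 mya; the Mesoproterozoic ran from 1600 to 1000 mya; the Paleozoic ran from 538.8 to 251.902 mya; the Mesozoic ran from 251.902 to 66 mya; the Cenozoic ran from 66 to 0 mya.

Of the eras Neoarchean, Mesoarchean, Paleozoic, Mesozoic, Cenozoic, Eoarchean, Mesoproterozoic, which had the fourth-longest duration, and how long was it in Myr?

Durations: Neoarchean 300; Mesoarchean 400; Paleozoic 286.898; Mesozoic 185.902; Cenozoic 66; Eoarchean 431; Mesoproterozoic 600 Myr.
Sorted longest-first: Mesoproterozoic (600), Eoarchean (431), Mesoarchean (400), Neoarchean (300), Paleozoic (286.898), Mesozoic (185.902), Cenozoic (66).
The fourth longest is Neoarchean at 300 Myr.

Neoarchean, 300 million years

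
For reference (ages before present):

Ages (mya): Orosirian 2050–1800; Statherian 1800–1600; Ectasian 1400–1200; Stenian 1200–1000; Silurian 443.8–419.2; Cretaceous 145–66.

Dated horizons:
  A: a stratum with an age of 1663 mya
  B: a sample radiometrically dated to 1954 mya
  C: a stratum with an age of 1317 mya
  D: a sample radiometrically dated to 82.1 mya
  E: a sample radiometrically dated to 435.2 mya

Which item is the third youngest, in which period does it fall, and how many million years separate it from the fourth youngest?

Smaller Ma means younger, so youngest first: D 82.1 < E 435.2 < C 1317 < A 1663 < B 1954.
Counting 3 along gives C (1317 Ma); the excerpt puts that inside the Ectasian, 1400–1200 Ma.
Next in line is A (1663 Ma), and 1663 − 1317 = 346 Myr.

C, in the Ectasian; 346 million years to A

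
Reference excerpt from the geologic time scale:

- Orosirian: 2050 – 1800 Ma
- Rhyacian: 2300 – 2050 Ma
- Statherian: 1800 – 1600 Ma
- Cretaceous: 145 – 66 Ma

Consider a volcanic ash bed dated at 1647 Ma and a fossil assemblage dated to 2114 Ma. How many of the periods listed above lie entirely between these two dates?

2114 Ma sits inside the Rhyacian (2300–2050) and 1647 Ma inside the Statherian (1800–1600); neither of those is wholly between the two dates.
The listed periods lying completely between them are Orosirian — 1 in all.

1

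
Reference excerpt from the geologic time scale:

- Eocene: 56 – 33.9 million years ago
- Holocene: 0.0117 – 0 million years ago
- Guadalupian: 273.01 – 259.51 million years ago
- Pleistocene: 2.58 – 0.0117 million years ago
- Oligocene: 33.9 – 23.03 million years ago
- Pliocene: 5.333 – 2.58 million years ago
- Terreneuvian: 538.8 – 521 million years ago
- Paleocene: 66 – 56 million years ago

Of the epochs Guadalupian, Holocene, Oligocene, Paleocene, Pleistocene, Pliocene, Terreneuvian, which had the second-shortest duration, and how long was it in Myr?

Durations: Guadalupian 13.5; Holocene 0.0117; Oligocene 10.87; Paleocene 10; Pleistocene 2.5683; Pliocene 2.753; Terreneuvian 17.8 Myr.
Sorted shortest-first: Holocene (0.0117), Pleistocene (2.5683), Pliocene (2.753), Paleocene (10), Oligocene (10.87), Guadalupian (13.5), Terreneuvian (17.8).
The second shortest is Pleistocene at 2.5683 Myr.

Pleistocene, 2.5683 million years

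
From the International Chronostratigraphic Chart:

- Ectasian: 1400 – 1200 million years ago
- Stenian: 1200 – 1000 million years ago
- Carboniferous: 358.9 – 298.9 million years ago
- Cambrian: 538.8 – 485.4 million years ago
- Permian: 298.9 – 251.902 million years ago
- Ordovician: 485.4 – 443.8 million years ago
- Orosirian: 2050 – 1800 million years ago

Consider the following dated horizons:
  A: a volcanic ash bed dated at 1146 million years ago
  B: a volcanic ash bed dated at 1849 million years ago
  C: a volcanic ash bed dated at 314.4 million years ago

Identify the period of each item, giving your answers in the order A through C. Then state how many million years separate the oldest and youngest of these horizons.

Match each age against the start–end ranges in the excerpt: A = 1146 Ma → Stenian (1200–1000); B = 1849 Ma → Orosirian (2050–1800); C = 314.4 Ma → Carboniferous (358.9–298.9).
The largest age is 1849 Ma and the smallest is 314.4 Ma; their difference is 1534.6 Myr.

A — Stenian; B — Orosirian; C — Carboniferous; span 1534.6 million years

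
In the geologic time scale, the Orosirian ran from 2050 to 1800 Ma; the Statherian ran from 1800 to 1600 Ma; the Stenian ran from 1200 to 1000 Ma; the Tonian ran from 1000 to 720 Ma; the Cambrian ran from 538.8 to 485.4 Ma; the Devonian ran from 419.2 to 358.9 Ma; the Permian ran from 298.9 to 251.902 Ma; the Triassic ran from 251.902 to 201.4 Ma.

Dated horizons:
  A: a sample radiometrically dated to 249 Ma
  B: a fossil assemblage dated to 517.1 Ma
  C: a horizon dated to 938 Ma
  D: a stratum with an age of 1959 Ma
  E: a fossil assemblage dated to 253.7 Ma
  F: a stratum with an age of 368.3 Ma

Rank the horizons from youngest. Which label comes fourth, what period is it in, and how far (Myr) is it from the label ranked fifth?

B, in the Cambrian; 420.9 million years to C

Sorted youngest-first by Ma: A (249), E (253.7), F (368.3), B (517.1), C (938), D (1959).
The fourth youngest is B at 517.1 Ma, which lies in 538.8–485.4 Ma: the Cambrian.
The fifth youngest is C at 938 Ma; separation = |517.1 − 938| = 420.9 Myr.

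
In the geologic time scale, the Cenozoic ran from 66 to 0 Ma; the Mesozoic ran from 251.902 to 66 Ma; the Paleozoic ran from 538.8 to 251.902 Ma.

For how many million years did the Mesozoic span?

185.902 million years

251.902 − 66 = 185.902 million years.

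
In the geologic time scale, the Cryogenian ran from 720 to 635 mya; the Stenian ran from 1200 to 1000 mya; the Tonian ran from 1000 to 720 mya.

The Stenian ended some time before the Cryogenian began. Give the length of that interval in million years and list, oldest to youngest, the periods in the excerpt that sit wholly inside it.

The Stenian closes at 1000 Ma and the Cryogenian opens at 720 Ma, so the interval is 1000 − 720 = 280 Myr.
A period fits inside if it starts at or after 1000 Ma and ends at or before 720 Ma; oldest first that gives Tonian.

280 million years; Tonian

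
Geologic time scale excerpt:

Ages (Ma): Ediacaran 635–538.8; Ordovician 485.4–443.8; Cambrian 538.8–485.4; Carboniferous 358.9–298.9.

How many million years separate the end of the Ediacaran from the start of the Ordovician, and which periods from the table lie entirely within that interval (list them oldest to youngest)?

End of Ediacaran = 538.8 Ma; start of Ordovician = 485.4 Ma.
Gap = 538.8 − 485.4 = 53.4 Myr.
Periods wholly inside 538.8–485.4 Ma: Cambrian (538.8–485.4).

53.4 million years; Cambrian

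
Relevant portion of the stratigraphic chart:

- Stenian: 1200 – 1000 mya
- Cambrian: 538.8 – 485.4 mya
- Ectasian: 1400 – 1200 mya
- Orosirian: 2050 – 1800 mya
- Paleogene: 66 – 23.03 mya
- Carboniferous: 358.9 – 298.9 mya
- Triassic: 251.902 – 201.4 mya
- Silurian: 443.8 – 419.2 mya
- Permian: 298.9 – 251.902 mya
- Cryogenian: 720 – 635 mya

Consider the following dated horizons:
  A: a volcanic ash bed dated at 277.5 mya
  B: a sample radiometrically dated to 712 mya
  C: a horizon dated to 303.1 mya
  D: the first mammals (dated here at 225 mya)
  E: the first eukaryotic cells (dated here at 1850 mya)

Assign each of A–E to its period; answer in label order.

A — Permian; B — Cryogenian; C — Carboniferous; D — Triassic; E — Orosirian

Match each age against the start–end ranges in the excerpt: A = 277.5 Ma → Permian (298.9–251.902); B = 712 Ma → Cryogenian (720–635); C = 303.1 Ma → Carboniferous (358.9–298.9); D = 225 Ma → Triassic (251.902–201.4); E = 1850 Ma → Orosirian (2050–1800).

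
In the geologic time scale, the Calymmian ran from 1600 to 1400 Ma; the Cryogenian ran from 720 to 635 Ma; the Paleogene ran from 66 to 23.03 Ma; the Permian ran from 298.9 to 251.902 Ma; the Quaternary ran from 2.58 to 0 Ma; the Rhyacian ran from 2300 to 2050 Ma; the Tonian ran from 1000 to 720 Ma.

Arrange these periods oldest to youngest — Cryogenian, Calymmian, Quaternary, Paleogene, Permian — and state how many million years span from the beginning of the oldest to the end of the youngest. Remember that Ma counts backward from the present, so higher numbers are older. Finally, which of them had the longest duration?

Calymmian, Cryogenian, Permian, Paleogene, Quaternary; total span 1600 Myr; longest is Calymmian

From the excerpt: Cryogenian 720–635; Calymmian 1600–1400; Quaternary 2.58–0; Paleogene 66–23.03; Permian 298.9–251.902 (Ma).
Larger Ma is earlier, so the oldest is Calymmian and the youngest is Quaternary; oldest to youngest: Calymmian, Cryogenian, Permian, Paleogene, Quaternary.
Oldest start 1600 minus youngest end 0 gives 1600 Myr overall.
Individual lengths (start − end): Calymmian 200; Quaternary 2.58; Permian 46.998; Cryogenian 85; Paleogene 42.97. The largest is Calymmian at 200 Myr.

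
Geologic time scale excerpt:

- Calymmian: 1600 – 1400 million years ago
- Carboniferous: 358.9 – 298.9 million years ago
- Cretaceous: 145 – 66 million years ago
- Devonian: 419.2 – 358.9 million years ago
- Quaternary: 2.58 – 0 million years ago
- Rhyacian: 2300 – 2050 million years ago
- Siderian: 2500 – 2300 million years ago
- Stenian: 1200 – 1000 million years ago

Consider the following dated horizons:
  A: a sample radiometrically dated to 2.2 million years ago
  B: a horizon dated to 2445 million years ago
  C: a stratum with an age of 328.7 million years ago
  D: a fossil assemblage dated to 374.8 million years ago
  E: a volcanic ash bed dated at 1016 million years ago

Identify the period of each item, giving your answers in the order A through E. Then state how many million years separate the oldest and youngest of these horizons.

A: 2.2 Ma lies in 2.58–0 Ma, so Quaternary.
B: 2445 Ma lies in 2500–2300 Ma, so Siderian.
C: 328.7 Ma lies in 358.9–298.9 Ma, so Carboniferous.
D: 374.8 Ma lies in 419.2–358.9 Ma, so Devonian.
E: 1016 Ma lies in 1200–1000 Ma, so Stenian.
Oldest = 2445 Ma, youngest = 2.2 Ma → span 2442.8 Myr.

A — Quaternary; B — Siderian; C — Carboniferous; D — Devonian; E — Stenian; span 2442.8 million years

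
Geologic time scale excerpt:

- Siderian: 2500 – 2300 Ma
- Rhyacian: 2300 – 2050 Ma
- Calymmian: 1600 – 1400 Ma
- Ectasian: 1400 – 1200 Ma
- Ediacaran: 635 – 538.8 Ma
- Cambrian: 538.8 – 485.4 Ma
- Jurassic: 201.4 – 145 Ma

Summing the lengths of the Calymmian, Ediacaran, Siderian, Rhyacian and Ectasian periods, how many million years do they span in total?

Each duration: Calymmian = 200; Ediacaran = 96.2; Siderian = 200; Rhyacian = 250; Ectasian = 200.
Sum: 200 + 96.2 + 200 + 250 + 200 = 946.2 Myr.

946.2 million years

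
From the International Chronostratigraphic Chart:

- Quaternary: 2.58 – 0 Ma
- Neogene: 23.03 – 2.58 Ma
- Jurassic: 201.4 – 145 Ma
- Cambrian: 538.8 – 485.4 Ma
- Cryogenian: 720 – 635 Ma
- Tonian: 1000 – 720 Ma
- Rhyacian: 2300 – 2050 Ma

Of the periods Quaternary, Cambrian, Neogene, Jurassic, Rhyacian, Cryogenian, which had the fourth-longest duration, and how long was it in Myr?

Cambrian, 53.4 million years

Durations: Quaternary 2.58; Cambrian 53.4; Neogene 20.45; Jurassic 56.4; Rhyacian 250; Cryogenian 85 Myr.
Sorted longest-first: Rhyacian (250), Cryogenian (85), Jurassic (56.4), Cambrian (53.4), Neogene (20.45), Quaternary (2.58).
The fourth longest is Cambrian at 53.4 Myr.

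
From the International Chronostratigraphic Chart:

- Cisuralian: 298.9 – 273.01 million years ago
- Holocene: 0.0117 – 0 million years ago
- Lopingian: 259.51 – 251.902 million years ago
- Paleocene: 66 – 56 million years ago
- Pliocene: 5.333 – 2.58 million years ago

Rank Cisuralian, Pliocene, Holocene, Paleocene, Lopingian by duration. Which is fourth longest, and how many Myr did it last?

Durations: Cisuralian 25.89; Pliocene 2.753; Holocene 0.0117; Paleocene 10; Lopingian 7.608 Myr.
Sorted longest-first: Cisuralian (25.89), Paleocene (10), Lopingian (7.608), Pliocene (2.753), Holocene (0.0117).
The fourth longest is Pliocene at 2.753 Myr.

Pliocene, 2.753 million years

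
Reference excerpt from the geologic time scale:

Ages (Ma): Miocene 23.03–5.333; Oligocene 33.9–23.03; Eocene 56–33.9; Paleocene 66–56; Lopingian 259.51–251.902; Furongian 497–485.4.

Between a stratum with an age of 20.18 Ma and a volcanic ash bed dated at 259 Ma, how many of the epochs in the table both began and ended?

259 Ma sits inside the Lopingian (259.51–251.902) and 20.18 Ma inside the Miocene (23.03–5.333); neither of those is wholly between the two dates.
The listed epochs lying completely between them are Paleocene, Eocene, Oligocene — 3 in all.

3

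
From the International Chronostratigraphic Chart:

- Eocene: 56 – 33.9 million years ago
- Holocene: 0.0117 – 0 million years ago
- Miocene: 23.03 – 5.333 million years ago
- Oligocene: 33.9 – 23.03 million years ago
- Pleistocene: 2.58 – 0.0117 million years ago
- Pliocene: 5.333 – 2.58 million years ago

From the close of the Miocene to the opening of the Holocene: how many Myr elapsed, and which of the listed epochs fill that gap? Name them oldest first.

5.3213 million years; Pliocene, Pleistocene

End of Miocene = 5.333 Ma; start of Holocene = 0.0117 Ma.
Gap = 5.333 − 0.0117 = 5.3213 Myr.
Epochs wholly inside 5.333–0.0117 Ma: Pliocene (5.333–2.58), Pleistocene (2.58–0.0117).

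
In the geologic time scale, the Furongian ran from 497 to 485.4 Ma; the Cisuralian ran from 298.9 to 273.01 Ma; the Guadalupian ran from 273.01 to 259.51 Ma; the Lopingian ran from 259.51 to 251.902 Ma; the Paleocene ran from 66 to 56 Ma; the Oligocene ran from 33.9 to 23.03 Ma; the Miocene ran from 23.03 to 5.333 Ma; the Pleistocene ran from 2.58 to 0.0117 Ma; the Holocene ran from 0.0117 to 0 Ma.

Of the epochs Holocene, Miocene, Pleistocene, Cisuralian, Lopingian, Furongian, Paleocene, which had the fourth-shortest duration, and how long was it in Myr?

Start − end for each: Holocene 0.0117 − 0 = 0.0117; Miocene 23.03 − 5.333 = 17.697; Pleistocene 2.58 − 0.0117 = 2.5683; Cisuralian 298.9 − 273.01 = 25.89; Lopingian 259.51 − 251.902 = 7.608; Furongian 497 − 485.4 = 11.6; Paleocene 66 − 56 = 10.
Ranking these from shortest: Holocene < Pleistocene < Lopingian < Paleocene < Furongian < Miocene < Cisuralian.
Position 4 in that ranking is Paleocene, which lasted 10 Myr.

Paleocene, 10 million years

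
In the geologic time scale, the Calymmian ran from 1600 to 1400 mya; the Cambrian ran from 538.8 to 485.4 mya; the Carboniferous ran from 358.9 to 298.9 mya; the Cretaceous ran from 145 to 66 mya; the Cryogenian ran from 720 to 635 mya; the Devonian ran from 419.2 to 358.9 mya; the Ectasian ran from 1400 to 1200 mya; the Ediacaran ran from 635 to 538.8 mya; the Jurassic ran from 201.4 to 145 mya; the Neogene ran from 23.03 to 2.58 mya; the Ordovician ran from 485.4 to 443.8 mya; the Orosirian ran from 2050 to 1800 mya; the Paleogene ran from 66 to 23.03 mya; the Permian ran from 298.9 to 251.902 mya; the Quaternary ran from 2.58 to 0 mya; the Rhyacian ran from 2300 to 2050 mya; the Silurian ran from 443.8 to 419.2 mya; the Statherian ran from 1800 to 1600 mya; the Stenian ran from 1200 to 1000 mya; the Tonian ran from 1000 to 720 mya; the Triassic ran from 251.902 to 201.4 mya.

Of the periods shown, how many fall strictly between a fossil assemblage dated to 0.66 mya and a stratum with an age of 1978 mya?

18

The older date is 1978 Ma and the younger is 0.66 Ma.
Periods with start < 1978 and end > 0.66 Ma: Statherian (1800–1600), Calymmian (1600–1400), Ectasian (1400–1200), Stenian (1200–1000), Tonian (1000–720), Cryogenian (720–635), Ediacaran (635–538.8), Cambrian (538.8–485.4), Ordovician (485.4–443.8), Silurian (443.8–419.2), Devonian (419.2–358.9), Carboniferous (358.9–298.9), Permian (298.9–251.902), Triassic (251.902–201.4), Jurassic (201.4–145), Cretaceous (145–66), Paleogene (66–23.03), Neogene (23.03–2.58).
That is 18 complete periods.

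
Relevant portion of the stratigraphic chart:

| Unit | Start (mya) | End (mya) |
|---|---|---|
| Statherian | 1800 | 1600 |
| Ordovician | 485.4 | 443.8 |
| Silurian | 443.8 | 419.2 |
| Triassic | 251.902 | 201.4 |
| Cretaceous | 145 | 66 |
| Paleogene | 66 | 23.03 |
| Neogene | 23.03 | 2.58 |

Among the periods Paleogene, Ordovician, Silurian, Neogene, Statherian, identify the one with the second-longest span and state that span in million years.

Durations: Paleogene 42.97; Ordovician 41.6; Silurian 24.6; Neogene 20.45; Statherian 200 Myr.
Sorted longest-first: Statherian (200), Paleogene (42.97), Ordovician (41.6), Silurian (24.6), Neogene (20.45).
The second longest is Paleogene at 42.97 Myr.

Paleogene, 42.97 million years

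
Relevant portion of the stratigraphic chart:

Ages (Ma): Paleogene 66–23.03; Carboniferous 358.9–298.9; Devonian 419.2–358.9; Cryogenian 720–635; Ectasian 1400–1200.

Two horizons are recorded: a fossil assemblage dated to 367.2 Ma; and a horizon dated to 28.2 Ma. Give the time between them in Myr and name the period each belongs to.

Elapsed time: 367.2 − 28.2 = 339 Myr.
367.2 Ma lies within 419.2–358.9 Ma: Devonian.
28.2 Ma lies within 66–23.03 Ma: Paleogene.

339 million years apart; the first in the Devonian, the second in the Paleogene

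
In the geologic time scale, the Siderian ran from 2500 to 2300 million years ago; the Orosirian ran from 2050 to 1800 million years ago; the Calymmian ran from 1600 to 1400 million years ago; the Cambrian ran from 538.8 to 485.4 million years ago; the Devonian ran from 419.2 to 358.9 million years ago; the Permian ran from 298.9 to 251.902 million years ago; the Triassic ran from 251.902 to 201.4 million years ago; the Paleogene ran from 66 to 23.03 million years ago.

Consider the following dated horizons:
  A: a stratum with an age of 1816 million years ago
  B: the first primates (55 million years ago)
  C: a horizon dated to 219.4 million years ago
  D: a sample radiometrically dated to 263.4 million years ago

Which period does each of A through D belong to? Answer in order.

A — Orosirian; B — Paleogene; C — Triassic; D — Permian

Match each age against the start–end ranges in the excerpt: A = 1816 Ma → Orosirian (2050–1800); B = 55 Ma → Paleogene (66–23.03); C = 219.4 Ma → Triassic (251.902–201.4); D = 263.4 Ma → Permian (298.9–251.902).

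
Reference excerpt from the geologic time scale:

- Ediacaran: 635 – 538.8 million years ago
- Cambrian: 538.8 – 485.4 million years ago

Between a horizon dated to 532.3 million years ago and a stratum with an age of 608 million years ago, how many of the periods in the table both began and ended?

The older date is 608 Ma and the younger is 532.3 Ma.
No period both begins after 608 Ma and ends before 532.3 Ma, so the count is 0.

0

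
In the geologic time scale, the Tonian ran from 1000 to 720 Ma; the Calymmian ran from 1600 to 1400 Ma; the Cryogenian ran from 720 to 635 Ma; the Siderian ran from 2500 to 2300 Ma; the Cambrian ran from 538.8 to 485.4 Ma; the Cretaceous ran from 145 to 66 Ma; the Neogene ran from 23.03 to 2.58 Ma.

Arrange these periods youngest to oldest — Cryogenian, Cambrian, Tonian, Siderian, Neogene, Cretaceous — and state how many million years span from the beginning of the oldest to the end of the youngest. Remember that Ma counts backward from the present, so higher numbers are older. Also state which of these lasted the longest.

Neogene, Cretaceous, Cambrian, Cryogenian, Tonian, Siderian; total span 2497.42 Myr; longest is Tonian

Start ages (Ma): Siderian 2500, Tonian 1000, Cryogenian 720, Cambrian 538.8, Cretaceous 145, Neogene 23.03.
Ordered youngest to oldest: Neogene, Cretaceous, Cambrian, Cryogenian, Tonian, Siderian.
Span = 2500 − 2.58 = 2497.42 Myr.
Durations: Cretaceous 79, Cambrian 53.4, Siderian 200, Neogene 20.45, Tonian 280, Cryogenian 85 → longest is Tonian (280 Myr).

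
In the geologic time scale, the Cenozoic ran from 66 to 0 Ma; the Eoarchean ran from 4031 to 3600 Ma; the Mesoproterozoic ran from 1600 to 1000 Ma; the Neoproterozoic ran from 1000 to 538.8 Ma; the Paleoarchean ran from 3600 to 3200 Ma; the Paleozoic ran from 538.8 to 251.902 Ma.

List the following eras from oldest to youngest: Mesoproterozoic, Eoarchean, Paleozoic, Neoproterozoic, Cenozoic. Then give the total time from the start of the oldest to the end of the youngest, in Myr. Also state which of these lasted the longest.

Eoarchean → Mesoproterozoic → Neoproterozoic → Paleozoic → Cenozoic; total span 4031 Myr; longest is Mesoproterozoic

Start ages (Ma): Eoarchean 4031, Mesoproterozoic 1600, Neoproterozoic 1000, Paleozoic 538.8, Cenozoic 66.
Ordered oldest to youngest: Eoarchean, Mesoproterozoic, Neoproterozoic, Paleozoic, Cenozoic.
Span = 4031 − 0 = 4031 Myr.
Durations: Paleozoic 286.898, Neoproterozoic 461.2, Mesoproterozoic 600, Eoarchean 431, Cenozoic 66 → longest is Mesoproterozoic (600 Myr).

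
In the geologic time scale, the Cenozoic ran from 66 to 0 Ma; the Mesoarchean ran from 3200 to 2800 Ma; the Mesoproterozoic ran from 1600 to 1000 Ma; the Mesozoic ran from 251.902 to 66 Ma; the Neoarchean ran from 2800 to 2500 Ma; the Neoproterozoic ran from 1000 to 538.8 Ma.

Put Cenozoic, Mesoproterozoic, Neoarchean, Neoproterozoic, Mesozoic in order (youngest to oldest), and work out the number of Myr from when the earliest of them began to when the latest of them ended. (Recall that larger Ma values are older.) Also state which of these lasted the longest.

From the excerpt: Cenozoic 66–0; Mesoproterozoic 1600–1000; Neoarchean 2800–2500; Neoproterozoic 1000–538.8; Mesozoic 251.902–66 (Ma).
Larger Ma is earlier, so the oldest is Neoarchean and the youngest is Cenozoic; youngest to oldest: Cenozoic, Mesozoic, Neoproterozoic, Mesoproterozoic, Neoarchean.
Oldest start 2800 minus youngest end 0 gives 2800 Myr overall.
Individual lengths (start − end): Mesozoic 185.902; Cenozoic 66; Neoproterozoic 461.2; Neoarchean 300; Mesoproterozoic 600. The largest is Mesoproterozoic at 600 Myr.

Cenozoic, Mesozoic, Neoproterozoic, Mesoproterozoic, Neoarchean; total span 2800 Myr; longest is Mesoproterozoic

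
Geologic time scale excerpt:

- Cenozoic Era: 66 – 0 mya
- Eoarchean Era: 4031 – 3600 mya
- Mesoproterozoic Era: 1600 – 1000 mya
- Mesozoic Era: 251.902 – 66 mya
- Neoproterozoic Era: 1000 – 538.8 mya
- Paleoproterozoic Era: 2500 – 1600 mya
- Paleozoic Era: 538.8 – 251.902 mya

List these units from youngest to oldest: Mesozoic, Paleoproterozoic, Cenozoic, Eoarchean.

Read off each span (Ma): Mesozoic 251.902–66; Paleoproterozoic 2500–1600; Cenozoic 66–0; Eoarchean 4031–3600.
Larger Ma is older, so oldest→youngest is Eoarchean, Paleoproterozoic, Mesozoic, Cenozoic; reverse it for youngest→oldest.

Cenozoic, then Mesozoic, then Paleoproterozoic, then Eoarchean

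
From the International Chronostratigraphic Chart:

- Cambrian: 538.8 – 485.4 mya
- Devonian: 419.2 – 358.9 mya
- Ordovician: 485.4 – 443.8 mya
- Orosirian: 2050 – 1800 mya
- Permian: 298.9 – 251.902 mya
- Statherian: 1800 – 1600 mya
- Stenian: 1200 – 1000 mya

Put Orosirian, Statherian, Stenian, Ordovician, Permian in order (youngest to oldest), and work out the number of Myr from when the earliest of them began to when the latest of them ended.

Permian → Ordovician → Stenian → Statherian → Orosirian; total span 1798.098 Myr

Start ages (Ma): Orosirian 2050, Statherian 1800, Stenian 1200, Ordovician 485.4, Permian 298.9.
Ordered youngest to oldest: Permian, Ordovician, Stenian, Statherian, Orosirian.
Span = 2050 − 251.902 = 1798.098 Myr.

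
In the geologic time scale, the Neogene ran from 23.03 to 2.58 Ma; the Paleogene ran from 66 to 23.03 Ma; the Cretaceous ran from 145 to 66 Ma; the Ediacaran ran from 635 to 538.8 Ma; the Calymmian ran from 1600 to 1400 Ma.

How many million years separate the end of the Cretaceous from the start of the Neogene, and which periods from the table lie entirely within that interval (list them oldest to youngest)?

The Cretaceous closes at 66 Ma and the Neogene opens at 23.03 Ma, so the interval is 66 − 23.03 = 42.97 Myr.
A period fits inside if it starts at or after 66 Ma and ends at or before 23.03 Ma; oldest first that gives Paleogene.

42.97 million years; Paleogene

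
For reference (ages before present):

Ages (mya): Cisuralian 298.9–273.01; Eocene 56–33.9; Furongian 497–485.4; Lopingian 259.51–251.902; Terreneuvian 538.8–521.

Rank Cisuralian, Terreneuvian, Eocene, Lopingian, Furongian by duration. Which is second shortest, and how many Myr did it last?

Start − end for each: Cisuralian 298.9 − 273.01 = 25.89; Terreneuvian 538.8 − 521 = 17.8; Eocene 56 − 33.9 = 22.1; Lopingian 259.51 − 251.902 = 7.608; Furongian 497 − 485.4 = 11.6.
Ranking these from shortest: Lopingian < Furongian < Terreneuvian < Eocene < Cisuralian.
Position 2 in that ranking is Furongian, which lasted 11.6 Myr.

Furongian, 11.6 million years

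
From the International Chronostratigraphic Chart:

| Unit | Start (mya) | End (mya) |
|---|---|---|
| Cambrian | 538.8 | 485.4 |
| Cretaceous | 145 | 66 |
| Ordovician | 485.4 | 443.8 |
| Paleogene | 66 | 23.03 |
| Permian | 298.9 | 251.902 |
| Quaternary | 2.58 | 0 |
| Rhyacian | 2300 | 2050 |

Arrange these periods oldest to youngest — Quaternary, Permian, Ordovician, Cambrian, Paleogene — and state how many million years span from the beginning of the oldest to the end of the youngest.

Start ages (Ma): Cambrian 538.8, Ordovician 485.4, Permian 298.9, Paleogene 66, Quaternary 2.58.
Ordered oldest to youngest: Cambrian, Ordovician, Permian, Paleogene, Quaternary.
Span = 538.8 − 0 = 538.8 Myr.

Cambrian → Ordovician → Permian → Paleogene → Quaternary; total span 538.8 Myr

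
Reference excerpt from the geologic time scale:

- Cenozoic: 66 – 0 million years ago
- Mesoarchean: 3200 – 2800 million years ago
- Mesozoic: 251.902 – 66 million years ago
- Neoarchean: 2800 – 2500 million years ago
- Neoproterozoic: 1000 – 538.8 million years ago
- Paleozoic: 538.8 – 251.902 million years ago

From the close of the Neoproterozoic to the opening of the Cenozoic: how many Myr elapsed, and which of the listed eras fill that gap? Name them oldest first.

End of Neoproterozoic = 538.8 Ma; start of Cenozoic = 66 Ma.
Gap = 538.8 − 66 = 472.8 Myr.
Eras wholly inside 538.8–66 Ma: Paleozoic (538.8–251.902), Mesozoic (251.902–66).

472.8 million years; Paleozoic, Mesozoic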